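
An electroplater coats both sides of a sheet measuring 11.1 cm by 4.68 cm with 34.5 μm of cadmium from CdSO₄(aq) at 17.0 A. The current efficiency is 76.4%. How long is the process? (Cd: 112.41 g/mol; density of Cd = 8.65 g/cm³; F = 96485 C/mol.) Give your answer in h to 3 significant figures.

0.114 h

Plated area = 2 × 11.1 × 4.68 = 103.9 cm²
Volume = 103.9 × 34.5×10⁻⁴ cm = 0.3585 cm³
m(Cd) = 0.3585 × 8.65 = 3.101 g
n(Cd) = 3.101 / 112.41 = 0.02759 mol; n(e⁻) = 2 × 0.02759 = 0.05518 mol
Q = 0.05518 × 96485 / 0.764 = 6969 C
t = 6969 / 17.0 = 409.9 s = 0.114 h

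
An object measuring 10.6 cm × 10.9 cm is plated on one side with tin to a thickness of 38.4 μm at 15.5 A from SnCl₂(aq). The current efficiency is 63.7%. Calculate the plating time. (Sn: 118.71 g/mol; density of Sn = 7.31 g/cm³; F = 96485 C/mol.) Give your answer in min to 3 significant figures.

8.90 min

Plated area = 10.6 × 10.9 = 115.5 cm²
Volume = 115.5 × 38.4×10⁻⁴ cm = 0.4435 cm³
m(Sn) = 0.4435 × 7.31 = 3.242 g
n(Sn) = 3.242 / 118.71 = 0.02731 mol; n(e⁻) = 2 × 0.02731 = 0.05462 mol
Q = 0.05462 × 96485 / 0.637 = 8273 C
t = 8273 / 15.5 = 533.7 s = 8.90 min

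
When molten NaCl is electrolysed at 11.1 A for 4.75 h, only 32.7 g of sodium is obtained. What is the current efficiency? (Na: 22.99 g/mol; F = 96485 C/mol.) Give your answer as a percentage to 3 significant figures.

72.3%

Q = 11.1 × 17100 = 1.898×10^5 C
n(e⁻) = 1.898×10^5 / 96485 = 1.967 mol
Na⁺ + e⁻ → Na, so theoretical n(Na) = 1.967 mol → 45.22 g
Efficiency = 32.7 / 45.22 = 0.7231 = 72.3%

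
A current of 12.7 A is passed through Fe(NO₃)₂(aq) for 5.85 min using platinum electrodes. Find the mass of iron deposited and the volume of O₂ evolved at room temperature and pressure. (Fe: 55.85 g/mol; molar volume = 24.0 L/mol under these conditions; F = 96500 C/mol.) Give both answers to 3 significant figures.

1.29 g Fe; 0.277 L O₂

Q = 12.7 × 351 = 4458 C; n(e⁻) = 4458 / 96500 = 0.04620 mol
Cathode: Fe²⁺ + 2e⁻ → Fe → n(Fe) = 0.04620/2 = 0.02310 mol → 1.29 g
Anode: 2H₂O → O₂ + 4H⁺ + 4e⁻ → n(O₂) = 0.04620/4 = 0.01155 mol → 0.277 L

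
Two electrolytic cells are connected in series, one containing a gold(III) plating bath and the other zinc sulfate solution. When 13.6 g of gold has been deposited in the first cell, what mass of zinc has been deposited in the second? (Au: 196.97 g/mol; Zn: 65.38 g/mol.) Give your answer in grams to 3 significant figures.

6.77 g

n(Au) = 13.6 / 196.97 = 0.06905 mol
Au³⁺ + 3e⁻ → Au, so n(e⁻) = 3 × 0.06905 = 0.2072 mol
In series, the same 0.2072 mol of electrons flows through the second cell.
Zn²⁺ + 2e⁻ → Zn, so n(Zn) = 0.2072 / 2 = 0.1036 mol
m(Zn) = 0.1036 × 65.38 = 6.77 g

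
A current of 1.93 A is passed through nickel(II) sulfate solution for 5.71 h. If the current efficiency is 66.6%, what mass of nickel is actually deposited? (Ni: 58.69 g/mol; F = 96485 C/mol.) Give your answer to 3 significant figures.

8.04 g

Q = 1.93 × 20556 = 39670 C
n(e⁻) = 39670 / 96485 = 0.4112 mol
Ni²⁺ + 2e⁻ → Ni, so theoretical m(Ni) = 0.2056 × 58.69 = 12.07 g
Actual mass = 66.6% × 12.07 = 8.04 g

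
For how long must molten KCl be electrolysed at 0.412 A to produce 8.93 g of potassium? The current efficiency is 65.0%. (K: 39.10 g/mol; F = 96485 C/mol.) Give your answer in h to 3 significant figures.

n(K) = 8.93 / 39.10 = 0.2284 mol
K⁺ + e⁻ → K, so n(e⁻) = 0.2284 mol
Q = 0.2284 × 96485 / 0.650 = 33900 C
t = Q / I = 33900 / 0.412 = 82280 s = 22.9 h

22.9 h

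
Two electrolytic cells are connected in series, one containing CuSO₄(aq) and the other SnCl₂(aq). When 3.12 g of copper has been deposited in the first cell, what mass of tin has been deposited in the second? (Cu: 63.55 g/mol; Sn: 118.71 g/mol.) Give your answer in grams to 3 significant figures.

n(Cu) = 3.12 / 63.55 = 0.04910 mol
Cu²⁺ + 2e⁻ → Cu, so n(e⁻) = 2 × 0.04910 = 0.09820 mol
The cells are in series, so the same charge (and hence the same n(e⁻) = 0.09820 mol) passes through both.
Sn²⁺ + 2e⁻ → Sn, so n(Sn) = 0.09820 / 2 = 0.04910 mol
m(Sn) = 0.04910 × 118.71 = 5.83 g

5.83 g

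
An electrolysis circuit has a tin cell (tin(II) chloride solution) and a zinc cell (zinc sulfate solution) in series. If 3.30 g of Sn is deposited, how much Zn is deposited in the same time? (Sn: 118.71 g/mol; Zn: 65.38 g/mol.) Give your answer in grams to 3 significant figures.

1.82 g

n(Sn) = 3.30 / 118.71 = 0.02780 mol
Sn²⁺ + 2e⁻ → Sn, so n(e⁻) = 2 × 0.02780 = 0.05560 mol
In series, the same 0.05560 mol of electrons flows through the second cell.
Zn²⁺ + 2e⁻ → Zn, so n(Zn) = 0.05560 / 2 = 0.02780 mol
m(Zn) = 0.02780 × 65.38 = 1.82 g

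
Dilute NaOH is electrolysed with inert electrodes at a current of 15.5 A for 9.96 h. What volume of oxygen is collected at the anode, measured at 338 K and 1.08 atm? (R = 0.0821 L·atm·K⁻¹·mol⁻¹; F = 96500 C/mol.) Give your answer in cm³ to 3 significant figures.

37000 cm³

Q = 15.5 A × 35856 s = 5.558×10^5 C
n(e⁻) = 5.558×10^5 / 96500 = 5.760 mol
2H₂O → O₂ + 4H⁺ + 4e⁻, so n(O₂) = 5.760 / 4 = 1.440 mol
V = nRT/P = 1.440 × 0.0821 × 338 / 1.08 = 37.00 L
= 37000 cm³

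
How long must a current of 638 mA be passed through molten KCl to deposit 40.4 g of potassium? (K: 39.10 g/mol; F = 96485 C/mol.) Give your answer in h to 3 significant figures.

43.4 h

n(K) = 40.4 / 39.10 = 1.033 mol
K⁺ + e⁻ → K, so n(e⁻) = 1.033 mol
Q = 1.033 × 96485 = 99670 C
t = Q / I = 99670 / 0.638 = 1.562×10^5 s = 43.4 h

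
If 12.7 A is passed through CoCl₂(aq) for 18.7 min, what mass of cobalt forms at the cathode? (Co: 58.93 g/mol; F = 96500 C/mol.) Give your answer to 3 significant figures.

Q = It = 12.7 × 1122 = 14250 C
n(e⁻) = Q/F = 14250/96500 = 0.1477 mol
Co²⁺ + 2e⁻ → Co, so n(Co) = 0.1477 / 2 = 0.07385 mol
m = 0.07385 × 58.93 = 4.35 g

4.35 g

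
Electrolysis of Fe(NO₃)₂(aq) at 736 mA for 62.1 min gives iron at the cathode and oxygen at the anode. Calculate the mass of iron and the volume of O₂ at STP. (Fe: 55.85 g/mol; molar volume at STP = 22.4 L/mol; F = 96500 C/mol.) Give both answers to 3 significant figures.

Q = 0.736 × 3726 = 2742 C; n(e⁻) = 2742 / 96500 = 0.02841 mol
Cathode: Fe²⁺ + 2e⁻ → Fe → n(Fe) = 0.02841/2 = 0.01421 mol → 0.794 g
Anode: 2H₂O → O₂ + 4H⁺ + 4e⁻ → n(O₂) = 0.02841/4 = 0.007103 mol → 0.159 L

0.794 g Fe; 0.159 L O₂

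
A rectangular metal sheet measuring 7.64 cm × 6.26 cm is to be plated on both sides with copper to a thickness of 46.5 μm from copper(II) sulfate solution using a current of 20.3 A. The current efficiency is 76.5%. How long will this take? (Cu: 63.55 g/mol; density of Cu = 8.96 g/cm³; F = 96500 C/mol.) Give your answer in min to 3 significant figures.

13.0 min

Plated area = 2 × 7.64 × 6.26 = 95.65 cm²
Volume = 95.65 × 46.5×10⁻⁴ cm = 0.4448 cm³
m(Cu) = 0.4448 × 8.96 = 3.985 g
n(Cu) = 3.985 / 63.55 = 0.06271 mol; n(e⁻) = 2 × 0.06271 = 0.1254 mol
Q = 0.1254 × 96500 / 0.765 = 15820 C
t = 15820 / 20.3 = 779.3 s = 13.0 min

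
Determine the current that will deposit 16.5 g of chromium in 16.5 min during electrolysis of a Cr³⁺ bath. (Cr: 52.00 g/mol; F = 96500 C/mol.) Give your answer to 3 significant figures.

92.8 A

n(Cr) = 16.5 / 52.00 = 0.3173 mol
Cr³⁺ + 3e⁻ → Cr, so n(e⁻) = 3 × 0.3173 = 0.9519 mol
Q = 0.9519 × 96500 = 91860 C
I = Q / t = 91860 / 990 s = 92.8 A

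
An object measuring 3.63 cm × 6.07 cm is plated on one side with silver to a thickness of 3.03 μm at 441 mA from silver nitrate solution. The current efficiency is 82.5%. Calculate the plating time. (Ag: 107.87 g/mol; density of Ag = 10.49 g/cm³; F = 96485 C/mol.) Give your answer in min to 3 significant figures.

Plated area = 3.63 × 6.07 = 22.03 cm²
Volume = 22.03 × 3.03×10⁻⁴ cm = 0.006675 cm³
m(Ag) = 0.006675 × 10.49 = 0.07002 g
n(Ag) = 0.07002 / 107.87 = 6.491×10^-4 mol; n(e⁻) = 6.491×10^-4 mol
Q = 6.491×10^-4 × 96485 / 0.825 = 75.91 C
t = 75.91 / 0.441 = 172.1 s = 2.87 min

2.87 min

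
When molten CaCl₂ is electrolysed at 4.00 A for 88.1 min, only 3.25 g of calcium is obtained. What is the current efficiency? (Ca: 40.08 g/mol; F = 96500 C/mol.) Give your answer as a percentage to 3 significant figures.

74.0%

Q = 4.00 × 5286 = 21140 C
n(e⁻) = 21140 / 96500 = 0.2191 mol
Ca²⁺ + 2e⁻ → Ca, so theoretical n(Ca) = 0.1096 mol → 4.393 g
Efficiency = 3.25 / 4.393 = 0.7398 = 74.0%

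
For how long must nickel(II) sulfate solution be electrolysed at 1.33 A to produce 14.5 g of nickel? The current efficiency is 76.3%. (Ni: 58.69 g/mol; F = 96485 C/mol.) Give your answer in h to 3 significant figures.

n(Ni) = 14.5 / 58.69 = 0.2471 mol
Ni²⁺ + 2e⁻ → Ni, so n(e⁻) = 2 × 0.2471 = 0.4942 mol
Q = 0.4942 × 96485 / 0.763 = 62490 C
t = Q / I = 62490 / 1.33 = 46980 s = 13.1 h

13.1 h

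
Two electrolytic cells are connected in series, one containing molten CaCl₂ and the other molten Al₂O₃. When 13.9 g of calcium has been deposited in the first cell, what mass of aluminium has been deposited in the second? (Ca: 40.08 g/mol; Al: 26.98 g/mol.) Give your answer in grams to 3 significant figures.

n(Ca) = 13.9 / 40.08 = 0.3468 mol
Ca²⁺ + 2e⁻ → Ca, so n(e⁻) = 2 × 0.3468 = 0.6936 mol
In series, the same 0.6936 mol of electrons flows through the second cell.
Al³⁺ + 3e⁻ → Al, so n(Al) = 0.6936 / 3 = 0.2312 mol
m(Al) = 0.2312 × 26.98 = 6.24 g

6.24 g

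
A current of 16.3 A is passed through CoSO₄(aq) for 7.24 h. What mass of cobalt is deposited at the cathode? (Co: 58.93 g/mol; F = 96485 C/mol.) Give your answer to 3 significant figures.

130 g

Q = 16.3 A × 26064 s = 4.248×10^5 C
Moles of electrons = 4.248×10^5 / 96485 = 4.403 mol
Co²⁺ + 2e⁻ → Co, so n(Co) = 4.403 / 2 = 2.202 mol
m = 2.202 × 58.93 = 130 g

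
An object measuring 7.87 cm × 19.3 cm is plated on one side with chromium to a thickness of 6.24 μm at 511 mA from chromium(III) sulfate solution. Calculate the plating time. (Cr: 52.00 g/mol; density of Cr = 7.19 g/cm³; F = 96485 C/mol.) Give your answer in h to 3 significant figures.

Plated area = 7.87 × 19.3 = 151.9 cm²
Volume = 151.9 × 6.24×10⁻⁴ cm = 0.09479 cm³
m(Cr) = 0.09479 × 7.19 = 0.6815 g
n(Cr) = 0.6815 / 52.00 = 0.01311 mol; n(e⁻) = 3 × 0.01311 = 0.03933 mol
Q = 0.03933 × 96485 = 3795 C
t = 3795 / 0.511 = 7427 s = 2.06 h

2.06 h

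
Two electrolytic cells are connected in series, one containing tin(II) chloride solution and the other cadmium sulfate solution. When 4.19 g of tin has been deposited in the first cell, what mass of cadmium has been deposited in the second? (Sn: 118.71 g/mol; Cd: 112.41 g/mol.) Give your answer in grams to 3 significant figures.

3.97 g

n(Sn) = 4.19 / 118.71 = 0.03530 mol
Sn²⁺ + 2e⁻ → Sn, so n(e⁻) = 2 × 0.03530 = 0.07060 mol
In series, the same 0.07060 mol of electrons flows through the second cell.
Cd²⁺ + 2e⁻ → Cd, so n(Cd) = 0.07060 / 2 = 0.03530 mol
m(Cd) = 0.03530 × 112.41 = 3.97 g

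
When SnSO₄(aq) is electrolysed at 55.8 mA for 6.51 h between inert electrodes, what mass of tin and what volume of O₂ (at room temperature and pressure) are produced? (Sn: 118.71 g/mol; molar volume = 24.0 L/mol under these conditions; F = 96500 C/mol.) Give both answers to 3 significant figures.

Q = 0.0558 × 23436 = 1308 C; n(e⁻) = 1308 / 96500 = 0.01355 mol
Cathode: Sn²⁺ + 2e⁻ → Sn → n(Sn) = 0.01355/2 = 0.006775 mol → 0.804 g
Anode: 2H₂O → O₂ + 4H⁺ + 4e⁻ → n(O₂) = 0.01355/4 = 0.003388 mol → 0.0813 L

0.804 g Sn; 0.0813 L O₂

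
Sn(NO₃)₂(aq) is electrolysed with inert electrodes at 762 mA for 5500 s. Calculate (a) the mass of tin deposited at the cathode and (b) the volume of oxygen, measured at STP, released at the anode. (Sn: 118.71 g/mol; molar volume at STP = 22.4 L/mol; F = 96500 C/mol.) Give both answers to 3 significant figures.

Q = 0.762 × 5500 = 4191 C; n(e⁻) = 4191 / 96500 = 0.04343 mol
Cathode: Sn²⁺ + 2e⁻ → Sn → n(Sn) = 0.04343/2 = 0.02172 mol → 2.58 g
Anode: 2H₂O → O₂ + 4H⁺ + 4e⁻ → n(O₂) = 0.04343/4 = 0.01086 mol → 0.243 L

2.58 g Sn; 0.243 L O₂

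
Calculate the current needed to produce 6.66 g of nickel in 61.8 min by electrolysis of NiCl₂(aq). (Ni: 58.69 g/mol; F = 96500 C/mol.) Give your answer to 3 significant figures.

5.91 A

n(Ni) = 6.66 / 58.69 = 0.1135 mol
Ni²⁺ + 2e⁻ → Ni, so n(e⁻) = 2 × 0.1135 = 0.2270 mol
Q = 0.2270 × 96500 = 21910 C
I = Q / t = 21910 / 3708 s = 5.91 A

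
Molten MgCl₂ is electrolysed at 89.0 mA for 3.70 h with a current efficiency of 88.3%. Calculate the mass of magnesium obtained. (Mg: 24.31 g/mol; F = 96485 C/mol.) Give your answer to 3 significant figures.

Q = 0.0890 × 13320 = 1185 C
n(e⁻) = 1185 / 96485 = 0.01228 mol
Mg²⁺ + 2e⁻ → Mg, so theoretical m(Mg) = 0.006140 × 24.31 = 0.1493 g
Actual mass = 88.3% × 0.1493 = 0.132 g

0.132 g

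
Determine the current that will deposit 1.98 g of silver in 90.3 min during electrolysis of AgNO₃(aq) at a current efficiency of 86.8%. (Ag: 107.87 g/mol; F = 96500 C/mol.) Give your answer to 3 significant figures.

n(Ag) = 1.98 / 107.87 = 0.01836 mol
Ag⁺ + e⁻ → Ag, so n(e⁻) = 0.01836 mol
Q = 0.01836 × 96500 / 0.868 = 2041 C
I = Q / t = 2041 / 5418 s = 0.377 A

0.377 A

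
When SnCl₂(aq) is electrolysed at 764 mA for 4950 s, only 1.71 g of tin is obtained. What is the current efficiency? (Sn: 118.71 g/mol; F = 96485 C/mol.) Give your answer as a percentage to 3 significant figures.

Q = 0.764 × 4950 = 3782 C
n(e⁻) = 3782 / 96485 = 0.03920 mol
Sn²⁺ + 2e⁻ → Sn, so theoretical n(Sn) = 0.01960 mol → 2.327 g
Efficiency = 1.71 / 2.327 = 0.7349 = 73.5%

73.5%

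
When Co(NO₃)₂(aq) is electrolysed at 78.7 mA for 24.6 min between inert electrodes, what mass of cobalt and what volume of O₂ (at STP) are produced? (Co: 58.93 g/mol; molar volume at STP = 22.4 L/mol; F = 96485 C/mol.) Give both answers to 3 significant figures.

0.0355 g Co; 0.00674 L O₂

Q = 0.0787 × 1476 = 116.2 C; n(e⁻) = 116.2 / 96485 = 0.001204 mol
Cathode: Co²⁺ + 2e⁻ → Co → n(Co) = 0.001204/2 = 6.020×10^-4 mol → 0.0355 g
Anode: 2H₂O → O₂ + 4H⁺ + 4e⁻ → n(O₂) = 0.001204/4 = 3.010×10^-4 mol → 0.00674 L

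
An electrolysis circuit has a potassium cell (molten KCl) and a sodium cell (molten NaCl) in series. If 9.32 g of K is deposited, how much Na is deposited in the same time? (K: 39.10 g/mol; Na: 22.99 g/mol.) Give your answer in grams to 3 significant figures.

n(K) = 9.32 / 39.10 = 0.2384 mol
K⁺ + e⁻ → K, so n(e⁻) = 0.2384 mol
Same current for the same time ⇒ same n(e⁻) = 0.2384 mol in both cells.
Na⁺ + e⁻ → Na, so n(Na) = 0.2384 mol
m(Na) = 0.2384 × 22.99 = 5.48 g

5.48 g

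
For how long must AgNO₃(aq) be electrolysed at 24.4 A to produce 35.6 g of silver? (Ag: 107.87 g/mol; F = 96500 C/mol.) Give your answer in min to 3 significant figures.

n(Ag) = 35.6 / 107.87 = 0.3300 mol
Ag⁺ + e⁻ → Ag, so n(e⁻) = 0.3300 mol
Q = 0.3300 × 96500 = 31850 C
t = Q / I = 31850 / 24.4 = 1305 s = 21.8 min

21.8 min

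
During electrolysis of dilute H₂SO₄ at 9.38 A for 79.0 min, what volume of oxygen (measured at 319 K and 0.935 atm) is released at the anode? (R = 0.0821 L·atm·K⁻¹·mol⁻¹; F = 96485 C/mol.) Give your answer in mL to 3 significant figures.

3230 mL

Q = 9.38 A × 4740 s = 44460 C
n(e⁻) = Q/F = 44460/96485 = 0.4608 mol
2H₂O → O₂ + 4H⁺ + 4e⁻, so n(O₂) = 0.4608 / 4 = 0.1152 mol
V = nRT/P = 0.1152 × 0.0821 × 319 / 0.935 = 3.227 L
= 3230 mL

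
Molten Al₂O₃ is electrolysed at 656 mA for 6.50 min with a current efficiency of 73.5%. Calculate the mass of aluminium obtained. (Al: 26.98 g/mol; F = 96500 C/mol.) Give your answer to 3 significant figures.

Q = 0.656 × 390 = 255.8 C
n(e⁻) = 255.8 / 96500 = 0.002651 mol
Al³⁺ + 3e⁻ → Al, so theoretical m(Al) = 8.837×10^-4 × 26.98 = 0.02384 g
Actual mass = 73.5% × 0.02384 = 0.0175 g

0.0175 g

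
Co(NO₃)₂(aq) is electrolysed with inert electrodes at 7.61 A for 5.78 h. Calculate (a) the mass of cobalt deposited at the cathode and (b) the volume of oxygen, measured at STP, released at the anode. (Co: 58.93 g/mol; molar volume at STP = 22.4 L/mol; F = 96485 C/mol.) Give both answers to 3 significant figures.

Q = 7.61 × 20808 = 1.583×10^5 C; n(e⁻) = 1.583×10^5 / 96485 = 1.641 mol
Cathode: Co²⁺ + 2e⁻ → Co → n(Co) = 1.641/2 = 0.8205 mol → 48.4 g
Anode: 2H₂O → O₂ + 4H⁺ + 4e⁻ → n(O₂) = 1.641/4 = 0.4103 mol → 9.19 L

48.4 g Co; 9.19 L O₂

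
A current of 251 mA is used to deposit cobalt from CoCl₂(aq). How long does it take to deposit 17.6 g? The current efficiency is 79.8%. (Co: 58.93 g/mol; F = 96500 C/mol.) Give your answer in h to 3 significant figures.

n(Co) = 17.6 / 58.93 = 0.2987 mol
Co²⁺ + 2e⁻ → Co, so n(e⁻) = 2 × 0.2987 = 0.5974 mol
Q = 0.5974 × 96500 / 0.798 = 72240 C
t = Q / I = 72240 / 0.251 = 2.878×10^5 s = 79.9 h

79.9 h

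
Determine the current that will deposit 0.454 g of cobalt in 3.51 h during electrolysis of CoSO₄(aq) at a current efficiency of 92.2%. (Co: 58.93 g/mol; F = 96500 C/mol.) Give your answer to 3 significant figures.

0.128 A

n(Co) = 0.454 / 58.93 = 0.007704 mol
Co²⁺ + 2e⁻ → Co, so n(e⁻) = 2 × 0.007704 = 0.01541 mol
Q = 0.01541 × 96500 / 0.922 = 1613 C
I = Q / t = 1613 / 12636 s = 0.128 A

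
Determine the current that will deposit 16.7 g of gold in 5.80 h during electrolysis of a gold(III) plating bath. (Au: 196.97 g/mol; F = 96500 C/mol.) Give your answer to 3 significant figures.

n(Au) = 16.7 / 196.97 = 0.08478 mol
Au³⁺ + 3e⁻ → Au, so n(e⁻) = 3 × 0.08478 = 0.2543 mol
Q = 0.2543 × 96500 = 24540 C
I = Q / t = 24540 / 20880 s = 1.18 A

1.18 A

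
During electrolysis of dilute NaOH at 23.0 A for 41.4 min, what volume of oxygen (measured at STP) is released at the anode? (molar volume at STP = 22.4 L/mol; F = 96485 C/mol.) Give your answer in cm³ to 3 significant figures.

3320 cm³

Q = It = 23.0 × 2484 = 57130 C
n(e⁻) = Q/F = 57130/96485 = 0.5921 mol
2H₂O → O₂ + 4H⁺ + 4e⁻, so n(O₂) = 0.5921 / 4 = 0.1480 mol
V = 0.1480 × 22.4 = 3.315 L
= 3320 cm³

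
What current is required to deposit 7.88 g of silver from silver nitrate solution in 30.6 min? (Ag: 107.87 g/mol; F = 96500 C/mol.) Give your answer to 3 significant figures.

3.84 A

n(Ag) = 7.88 / 107.87 = 0.07305 mol
Ag⁺ + e⁻ → Ag, so n(e⁻) = 0.07305 mol
Q = 0.07305 × 96500 = 7049 C
I = Q / t = 7049 / 1836 s = 3.84 A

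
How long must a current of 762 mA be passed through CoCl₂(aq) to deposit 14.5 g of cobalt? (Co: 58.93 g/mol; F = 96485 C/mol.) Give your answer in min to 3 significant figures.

1040 min

n(Co) = 14.5 / 58.93 = 0.2461 mol
Co²⁺ + 2e⁻ → Co, so n(e⁻) = 2 × 0.2461 = 0.4922 mol
Q = 0.4922 × 96485 = 47490 C
t = Q / I = 47490 / 0.762 = 62320 s = 1040 min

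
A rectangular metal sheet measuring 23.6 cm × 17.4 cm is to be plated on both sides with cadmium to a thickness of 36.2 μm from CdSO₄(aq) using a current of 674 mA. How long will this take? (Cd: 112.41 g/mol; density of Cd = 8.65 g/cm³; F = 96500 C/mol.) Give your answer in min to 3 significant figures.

Plated area = 2 × 23.6 × 17.4 = 821.3 cm²
Volume = 821.3 × 36.2×10⁻⁴ cm = 2.973 cm³
m(Cd) = 2.973 × 8.65 = 25.72 g
n(Cd) = 25.72 / 112.41 = 0.2288 mol; n(e⁻) = 2 × 0.2288 = 0.4576 mol
Q = 0.4576 × 96500 = 44160 C
t = 44160 / 0.674 = 65520 s = 1090 min

1090 min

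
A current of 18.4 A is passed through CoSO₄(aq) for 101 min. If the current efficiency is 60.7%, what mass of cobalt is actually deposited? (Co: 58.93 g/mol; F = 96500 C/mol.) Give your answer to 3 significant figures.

20.7 g

Q = 18.4 × 6060 = 1.115×10^5 C
n(e⁻) = 1.115×10^5 / 96500 = 1.155 mol
Co²⁺ + 2e⁻ → Co, so theoretical m(Co) = 0.5775 × 58.93 = 34.03 g
Actual mass = 60.7% × 34.03 = 20.7 g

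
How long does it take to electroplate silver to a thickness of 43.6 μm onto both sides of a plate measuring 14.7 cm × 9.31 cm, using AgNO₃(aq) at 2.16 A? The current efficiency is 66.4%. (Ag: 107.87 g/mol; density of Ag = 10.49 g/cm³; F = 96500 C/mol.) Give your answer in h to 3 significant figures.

Plated area = 2 × 14.7 × 9.31 = 273.7 cm²
Volume = 273.7 × 43.6×10⁻⁴ cm = 1.193 cm³
m(Ag) = 1.193 × 10.49 = 12.51 g
n(Ag) = 12.51 / 107.87 = 0.1160 mol; n(e⁻) = 0.1160 mol
Q = 0.1160 × 96500 / 0.664 = 16860 C
t = 16860 / 2.16 = 7806 s = 2.17 h

2.17 h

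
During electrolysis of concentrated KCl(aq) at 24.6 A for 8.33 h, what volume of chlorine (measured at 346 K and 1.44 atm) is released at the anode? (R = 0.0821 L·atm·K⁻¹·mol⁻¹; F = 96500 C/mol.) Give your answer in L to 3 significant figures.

Q = 24.6 A × 29988 s = 7.377×10^5 C
n(e⁻) = 7.377×10^5 / 96500 = 7.645 mol
2Cl⁻ → Cl₂ + 2e⁻, so n(Cl₂) = 7.645 / 2 = 3.823 mol
V = nRT/P = 3.823 × 0.0821 × 346 / 1.44 = 75.42 L

75.4 L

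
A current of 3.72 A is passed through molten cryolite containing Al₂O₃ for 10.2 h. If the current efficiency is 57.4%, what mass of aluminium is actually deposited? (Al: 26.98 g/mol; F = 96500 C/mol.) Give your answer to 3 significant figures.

7.31 g

Q = 3.72 × 36720 = 1.366×10^5 C
n(e⁻) = 1.366×10^5 / 96500 = 1.416 mol
Al³⁺ + 3e⁻ → Al, so theoretical m(Al) = 0.4720 × 26.98 = 12.73 g
Actual mass = 57.4% × 12.73 = 7.31 g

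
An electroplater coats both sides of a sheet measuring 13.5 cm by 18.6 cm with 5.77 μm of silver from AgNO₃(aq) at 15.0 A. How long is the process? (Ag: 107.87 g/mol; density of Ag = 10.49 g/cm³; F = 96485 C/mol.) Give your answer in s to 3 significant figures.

Plated area = 2 × 13.5 × 18.6 = 502.2 cm²
Volume = 502.2 × 5.77×10⁻⁴ cm = 0.2898 cm³
m(Ag) = 0.2898 × 10.49 = 3.040 g
n(Ag) = 3.040 / 107.87 = 0.02818 mol; n(e⁻) = 0.02818 mol
Q = 0.02818 × 96485 = 2719 C
t = 2719 / 15.0 = 181.3 s

181 s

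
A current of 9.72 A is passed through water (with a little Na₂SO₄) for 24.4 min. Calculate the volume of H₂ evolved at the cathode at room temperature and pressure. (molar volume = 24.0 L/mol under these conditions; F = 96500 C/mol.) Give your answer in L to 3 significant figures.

1.77 L

Q = It = 9.72 × 1464 = 14230 C
Moles of electrons = 14230 / 96500 = 0.1475 mol
2H⁺ + 2e⁻ → H₂, so n(H₂) = 0.1475 / 2 = 0.07375 mol
V = 0.07375 × 24.0 = 1.770 L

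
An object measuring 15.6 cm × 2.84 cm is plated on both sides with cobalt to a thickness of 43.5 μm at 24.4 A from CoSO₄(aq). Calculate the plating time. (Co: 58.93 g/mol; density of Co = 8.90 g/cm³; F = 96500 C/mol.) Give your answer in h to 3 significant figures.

Plated area = 2 × 15.6 × 2.84 = 88.61 cm²
Volume = 88.61 × 43.5×10⁻⁴ cm = 0.3855 cm³
m(Co) = 0.3855 × 8.90 = 3.431 g
n(Co) = 3.431 / 58.93 = 0.05822 mol; n(e⁻) = 2 × 0.05822 = 0.1164 mol
Q = 0.1164 × 96500 = 11230 C
t = 11230 / 24.4 = 460.2 s = 0.128 h

0.128 h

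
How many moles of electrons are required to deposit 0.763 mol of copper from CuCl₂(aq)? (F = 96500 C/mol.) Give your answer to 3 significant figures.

Cu²⁺ + 2e⁻ → Cu, so n(e⁻) = 2 × 0.763 = 1.526 mol

1.53 mol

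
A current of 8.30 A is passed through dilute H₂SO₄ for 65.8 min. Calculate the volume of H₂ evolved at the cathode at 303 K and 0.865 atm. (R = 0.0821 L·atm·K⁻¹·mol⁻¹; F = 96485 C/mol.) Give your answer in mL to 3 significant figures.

4880 mL

Q = 8.30 A × 3948 s = 32770 C
n(e⁻) = 32770 / 96485 = 0.3396 mol
2H⁺ + 2e⁻ → H₂, so n(H₂) = 0.3396 / 2 = 0.1698 mol
V = nRT/P = 0.1698 × 0.0821 × 303 / 0.865 = 4.883 L
= 4880 mL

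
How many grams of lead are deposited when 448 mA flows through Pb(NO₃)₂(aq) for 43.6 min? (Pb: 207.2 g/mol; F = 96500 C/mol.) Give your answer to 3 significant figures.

1.26 g

Q = It = 0.448 × 2616 = 1172 C
n(e⁻) = 1172 / 96500 = 0.01215 mol
Pb²⁺ + 2e⁻ → Pb, so n(Pb) = 0.01215 / 2 = 0.006075 mol
m = 0.006075 × 207.2 = 1.26 g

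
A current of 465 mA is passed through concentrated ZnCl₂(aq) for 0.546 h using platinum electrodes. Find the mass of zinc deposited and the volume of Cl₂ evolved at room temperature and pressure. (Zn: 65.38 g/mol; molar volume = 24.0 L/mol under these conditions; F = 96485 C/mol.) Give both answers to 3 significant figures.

0.310 g Zn; 0.114 L Cl₂

Q = 0.465 × 1965.6 = 914.0 C; n(e⁻) = 914.0 / 96485 = 0.009473 mol
Cathode: Zn²⁺ + 2e⁻ → Zn → n(Zn) = 0.009473/2 = 0.004737 mol → 0.310 g
Anode: 2Cl⁻ → Cl₂ + 2e⁻ → n(Cl₂) = 0.009473/2 = 0.004737 mol → 0.114 L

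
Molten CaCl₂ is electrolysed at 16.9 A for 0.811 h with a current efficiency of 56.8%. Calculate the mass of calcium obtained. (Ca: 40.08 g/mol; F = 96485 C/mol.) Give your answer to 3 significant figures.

5.82 g

Q = 16.9 × 2919.6 = 49340 C
n(e⁻) = 49340 / 96485 = 0.5114 mol
Ca²⁺ + 2e⁻ → Ca, so theoretical m(Ca) = 0.2557 × 40.08 = 10.25 g
Actual mass = 56.8% × 10.25 = 5.82 g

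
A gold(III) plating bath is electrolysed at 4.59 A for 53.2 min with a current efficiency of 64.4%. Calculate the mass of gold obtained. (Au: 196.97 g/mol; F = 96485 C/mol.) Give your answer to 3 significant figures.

6.42 g

Q = 4.59 × 3192 = 14650 C
n(e⁻) = 14650 / 96485 = 0.1518 mol
Au³⁺ + 3e⁻ → Au, so theoretical m(Au) = 0.05060 × 196.97 = 9.967 g
Actual mass = 64.4% × 9.967 = 6.42 g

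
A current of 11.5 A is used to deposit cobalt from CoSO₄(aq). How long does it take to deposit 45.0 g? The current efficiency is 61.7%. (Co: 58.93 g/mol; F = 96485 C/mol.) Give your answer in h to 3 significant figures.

n(Co) = 45.0 / 58.93 = 0.7636 mol
Co²⁺ + 2e⁻ → Co, so n(e⁻) = 2 × 0.7636 = 1.527 mol
Q = 1.527 × 96485 / 0.617 = 2.388×10^5 C
t = Q / I = 2.388×10^5 / 11.5 = 20770 s = 5.77 h

5.77 h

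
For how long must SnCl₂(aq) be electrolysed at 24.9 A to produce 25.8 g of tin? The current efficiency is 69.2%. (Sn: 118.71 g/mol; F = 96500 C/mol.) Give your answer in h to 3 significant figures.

n(Sn) = 25.8 / 118.71 = 0.2173 mol
Sn²⁺ + 2e⁻ → Sn, so n(e⁻) = 2 × 0.2173 = 0.4346 mol
Q = 0.4346 × 96500 / 0.692 = 60610 C
t = Q / I = 60610 / 24.9 = 2434 s = 0.676 h

0.676 h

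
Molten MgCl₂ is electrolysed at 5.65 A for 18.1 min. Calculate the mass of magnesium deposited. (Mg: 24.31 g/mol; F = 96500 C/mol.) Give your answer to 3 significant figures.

Q = 5.65 A × 1086 s = 6136 C
n(e⁻) = 6136 / 96500 = 0.06359 mol
Mg²⁺ + 2e⁻ → Mg, so n(Mg) = 0.06359 / 2 = 0.03180 mol
m = 0.03180 × 24.31 = 0.773 g

0.773 g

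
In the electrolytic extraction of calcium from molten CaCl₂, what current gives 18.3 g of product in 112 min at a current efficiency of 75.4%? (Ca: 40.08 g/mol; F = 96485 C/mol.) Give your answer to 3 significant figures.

17.4 A

n(Ca) = 18.3 / 40.08 = 0.4566 mol
Ca²⁺ + 2e⁻ → Ca, so n(e⁻) = 2 × 0.4566 = 0.9132 mol
Q = 0.9132 × 96485 / 0.754 = 1.169×10^5 C
I = Q / t = 1.169×10^5 / 6720 s = 17.4 A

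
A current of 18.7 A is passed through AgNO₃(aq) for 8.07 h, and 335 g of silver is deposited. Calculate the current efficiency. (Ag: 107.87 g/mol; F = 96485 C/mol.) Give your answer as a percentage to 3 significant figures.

Q = 18.7 × 29052 = 5.433×10^5 C
n(e⁻) = 5.433×10^5 / 96485 = 5.631 mol
Ag⁺ + e⁻ → Ag, so theoretical n(Ag) = 5.631 mol → 607.4 g
Efficiency = 335 / 607.4 = 0.5515 = 55.2%

55.2%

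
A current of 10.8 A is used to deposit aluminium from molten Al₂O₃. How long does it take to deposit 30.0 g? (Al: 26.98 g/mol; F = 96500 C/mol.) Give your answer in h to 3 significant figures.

8.28 h

n(Al) = 30.0 / 26.98 = 1.112 mol
Al³⁺ + 3e⁻ → Al, so n(e⁻) = 3 × 1.112 = 3.336 mol
Q = 3.336 × 96500 = 3.219×10^5 C
t = Q / I = 3.219×10^5 / 10.8 = 29810 s = 8.28 h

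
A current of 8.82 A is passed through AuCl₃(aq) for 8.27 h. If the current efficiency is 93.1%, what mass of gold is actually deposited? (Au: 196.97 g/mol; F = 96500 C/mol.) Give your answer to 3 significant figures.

Q = 8.82 × 29772 = 2.626×10^5 C
n(e⁻) = 2.626×10^5 / 96500 = 2.721 mol
Au³⁺ + 3e⁻ → Au, so theoretical m(Au) = 0.9070 × 196.97 = 178.7 g
Actual mass = 93.1% × 178.7 = 166 g

166 g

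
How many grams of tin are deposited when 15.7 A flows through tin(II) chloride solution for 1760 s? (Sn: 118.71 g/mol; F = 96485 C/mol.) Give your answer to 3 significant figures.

Q = It = 15.7 × 1760 = 27630 C
n(e⁻) = 27630 / 96485 = 0.2864 mol
Sn²⁺ + 2e⁻ → Sn, so n(Sn) = 0.2864 / 2 = 0.1432 mol
m = 0.1432 × 118.71 = 17.0 g

17.0 g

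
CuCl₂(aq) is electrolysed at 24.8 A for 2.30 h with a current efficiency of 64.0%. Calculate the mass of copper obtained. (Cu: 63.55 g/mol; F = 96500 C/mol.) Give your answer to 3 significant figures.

43.3 g

Q = 24.8 × 8280 = 2.053×10^5 C
n(e⁻) = 2.053×10^5 / 96500 = 2.127 mol
Cu²⁺ + 2e⁻ → Cu, so theoretical m(Cu) = 1.064 × 63.55 = 67.62 g
Actual mass = 64.0% × 67.62 = 43.3 g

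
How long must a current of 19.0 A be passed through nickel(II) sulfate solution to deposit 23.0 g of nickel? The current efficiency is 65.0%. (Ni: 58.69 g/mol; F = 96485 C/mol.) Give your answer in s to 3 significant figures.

n(Ni) = 23.0 / 58.69 = 0.3919 mol
Ni²⁺ + 2e⁻ → Ni, so n(e⁻) = 2 × 0.3919 = 0.7838 mol
Q = 0.7838 × 96485 / 0.650 = 1.163×10^5 C
t = Q / I = 1.163×10^5 / 19.0 = 6121 s

6120 s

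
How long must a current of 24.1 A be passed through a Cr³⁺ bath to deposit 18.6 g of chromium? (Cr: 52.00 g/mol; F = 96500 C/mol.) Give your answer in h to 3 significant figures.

1.19 h

n(Cr) = 18.6 / 52.00 = 0.3577 mol
Cr³⁺ + 3e⁻ → Cr, so n(e⁻) = 3 × 0.3577 = 1.073 mol
Q = 1.073 × 96500 = 1.035×10^5 C
t = Q / I = 1.035×10^5 / 24.1 = 4295 s = 1.19 h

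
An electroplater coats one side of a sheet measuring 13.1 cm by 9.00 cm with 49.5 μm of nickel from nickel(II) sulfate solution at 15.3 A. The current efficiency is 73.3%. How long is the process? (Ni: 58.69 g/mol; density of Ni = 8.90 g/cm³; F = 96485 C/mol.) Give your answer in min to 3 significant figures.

25.4 min

Plated area = 13.1 × 9.00 = 117.9 cm²
Volume = 117.9 × 49.5×10⁻⁴ cm = 0.5836 cm³
m(Ni) = 0.5836 × 8.90 = 5.194 g
n(Ni) = 5.194 / 58.69 = 0.08850 mol; n(e⁻) = 2 × 0.08850 = 0.1770 mol
Q = 0.1770 × 96485 / 0.733 = 23300 C
t = 23300 / 15.3 = 1523 s = 25.4 min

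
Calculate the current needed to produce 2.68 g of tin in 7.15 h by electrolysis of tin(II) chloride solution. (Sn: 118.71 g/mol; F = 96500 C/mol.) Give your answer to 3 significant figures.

n(Sn) = 2.68 / 118.71 = 0.02258 mol
Sn²⁺ + 2e⁻ → Sn, so n(e⁻) = 2 × 0.02258 = 0.04516 mol
Q = 0.04516 × 96500 = 4358 C
I = Q / t = 4358 / 25740 s = 0.169 A

0.169 A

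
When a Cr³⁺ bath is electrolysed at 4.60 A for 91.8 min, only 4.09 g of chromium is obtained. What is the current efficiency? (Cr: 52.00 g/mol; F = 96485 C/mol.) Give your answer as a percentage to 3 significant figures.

89.9%

Q = 4.60 × 5508 = 25340 C
n(e⁻) = 25340 / 96485 = 0.2626 mol
Cr³⁺ + 3e⁻ → Cr, so theoretical n(Cr) = 0.08753 mol → 4.552 g
Efficiency = 4.09 / 4.552 = 0.8985 = 89.9%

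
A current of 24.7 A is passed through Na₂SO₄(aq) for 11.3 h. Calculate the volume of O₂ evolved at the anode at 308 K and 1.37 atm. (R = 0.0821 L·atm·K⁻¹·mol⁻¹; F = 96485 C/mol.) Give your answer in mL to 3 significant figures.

48100 mL

Q = 24.7 A × 40680 s = 1.005×10^6 C
Moles of electrons = 1.005×10^6 / 96485 = 10.42 mol
2H₂O → O₂ + 4H⁺ + 4e⁻, so n(O₂) = 10.42 / 4 = 2.605 mol
V = nRT/P = 2.605 × 0.0821 × 308 / 1.37 = 48.08 L
= 48100 mL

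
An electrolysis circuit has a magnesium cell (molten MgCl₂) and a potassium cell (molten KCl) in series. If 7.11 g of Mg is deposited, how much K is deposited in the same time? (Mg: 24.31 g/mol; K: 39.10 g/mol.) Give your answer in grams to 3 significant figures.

22.9 g

n(Mg) = 7.11 / 24.31 = 0.2925 mol
Mg²⁺ + 2e⁻ → Mg, so n(e⁻) = 2 × 0.2925 = 0.5850 mol
In series, the same 0.5850 mol of electrons flows through the second cell.
K⁺ + e⁻ → K, so n(K) = 0.5850 mol
m(K) = 0.5850 × 39.10 = 22.9 g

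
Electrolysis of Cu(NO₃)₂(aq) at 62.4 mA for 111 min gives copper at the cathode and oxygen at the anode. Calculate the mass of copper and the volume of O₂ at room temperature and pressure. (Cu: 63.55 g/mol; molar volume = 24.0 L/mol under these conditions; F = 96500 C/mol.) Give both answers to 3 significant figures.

Q = 0.0624 × 6660 = 415.6 C; n(e⁻) = 415.6 / 96500 = 0.004307 mol
Cathode: Cu²⁺ + 2e⁻ → Cu → n(Cu) = 0.004307/2 = 0.002154 mol → 0.137 g
Anode: 2H₂O → O₂ + 4H⁺ + 4e⁻ → n(O₂) = 0.004307/4 = 0.001077 mol → 0.0258 L

0.137 g Cu; 0.0258 L O₂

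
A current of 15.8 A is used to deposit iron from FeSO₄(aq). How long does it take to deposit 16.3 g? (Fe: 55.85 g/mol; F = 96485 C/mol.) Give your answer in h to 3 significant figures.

0.990 h

n(Fe) = 16.3 / 55.85 = 0.2919 mol
Fe²⁺ + 2e⁻ → Fe, so n(e⁻) = 2 × 0.2919 = 0.5838 mol
Q = 0.5838 × 96485 = 56330 C
t = Q / I = 56330 / 15.8 = 3565 s = 0.990 h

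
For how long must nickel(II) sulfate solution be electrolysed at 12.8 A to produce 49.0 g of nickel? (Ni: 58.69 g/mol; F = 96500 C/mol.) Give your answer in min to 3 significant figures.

n(Ni) = 49.0 / 58.69 = 0.8349 mol
Ni²⁺ + 2e⁻ → Ni, so n(e⁻) = 2 × 0.8349 = 1.670 mol
Q = 1.670 × 96500 = 1.612×10^5 C
t = Q / I = 1.612×10^5 / 12.8 = 12590 s = 210 min

210 min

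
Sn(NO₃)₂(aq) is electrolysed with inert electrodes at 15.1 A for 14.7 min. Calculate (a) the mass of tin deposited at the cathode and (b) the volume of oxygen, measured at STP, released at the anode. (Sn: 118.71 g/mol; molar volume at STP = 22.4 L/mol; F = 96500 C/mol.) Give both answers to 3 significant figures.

Q = 15.1 × 882 = 13320 C; n(e⁻) = 13320 / 96500 = 0.1380 mol
Cathode: Sn²⁺ + 2e⁻ → Sn → n(Sn) = 0.1380/2 = 0.06900 mol → 8.19 g
Anode: 2H₂O → O₂ + 4H⁺ + 4e⁻ → n(O₂) = 0.1380/4 = 0.03450 mol → 0.773 L

8.19 g Sn; 0.773 L O₂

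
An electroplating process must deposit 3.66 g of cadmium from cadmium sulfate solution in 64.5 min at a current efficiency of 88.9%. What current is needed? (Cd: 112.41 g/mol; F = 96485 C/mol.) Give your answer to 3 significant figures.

1.83 A

n(Cd) = 3.66 / 112.41 = 0.03256 mol
Cd²⁺ + 2e⁻ → Cd, so n(e⁻) = 2 × 0.03256 = 0.06512 mol
Q = 0.06512 × 96485 / 0.889 = 7068 C
I = Q / t = 7068 / 3870 s = 1.83 A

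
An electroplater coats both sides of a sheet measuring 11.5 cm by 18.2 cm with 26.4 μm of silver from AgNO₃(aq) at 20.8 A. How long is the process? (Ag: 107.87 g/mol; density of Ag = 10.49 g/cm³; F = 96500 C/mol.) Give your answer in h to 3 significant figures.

Plated area = 2 × 11.5 × 18.2 = 418.6 cm²
Volume = 418.6 × 26.4×10⁻⁴ cm = 1.105 cm³
m(Ag) = 1.105 × 10.49 = 11.59 g
n(Ag) = 11.59 / 107.87 = 0.1074 mol; n(e⁻) = 0.1074 mol
Q = 0.1074 × 96500 = 10360 C
t = 10360 / 20.8 = 498.1 s = 0.138 h

0.138 h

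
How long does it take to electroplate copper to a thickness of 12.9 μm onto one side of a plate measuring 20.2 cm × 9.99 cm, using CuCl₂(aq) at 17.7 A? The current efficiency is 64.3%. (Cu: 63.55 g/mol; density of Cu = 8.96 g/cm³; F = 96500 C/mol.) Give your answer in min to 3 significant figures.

10.4 min

Plated area = 20.2 × 9.99 = 201.8 cm²
Volume = 201.8 × 12.9×10⁻⁴ cm = 0.2603 cm³
m(Cu) = 0.2603 × 8.96 = 2.332 g
n(Cu) = 2.332 / 63.55 = 0.03670 mol; n(e⁻) = 2 × 0.03670 = 0.07340 mol
Q = 0.07340 × 96500 / 0.643 = 11020 C
t = 11020 / 17.7 = 622.6 s = 10.4 min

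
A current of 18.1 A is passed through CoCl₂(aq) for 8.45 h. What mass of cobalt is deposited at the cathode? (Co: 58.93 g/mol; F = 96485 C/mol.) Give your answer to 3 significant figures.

168 g

Charge passed = 18.1 × 30420 = 5.506×10^5 C
n(e⁻) = 5.506×10^5 / 96485 = 5.707 mol
Co²⁺ + 2e⁻ → Co, so n(Co) = 5.707 / 2 = 2.854 mol
m = 2.854 × 58.93 = 168 g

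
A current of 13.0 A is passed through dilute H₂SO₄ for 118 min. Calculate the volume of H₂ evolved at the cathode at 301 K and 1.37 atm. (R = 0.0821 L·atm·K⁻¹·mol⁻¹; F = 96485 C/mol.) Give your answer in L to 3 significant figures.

Q = It = 13.0 × 7080 = 92040 C
n(e⁻) = Q/F = 92040/96485 = 0.9539 mol
2H⁺ + 2e⁻ → H₂, so n(H₂) = 0.9539 / 2 = 0.4770 mol
V = nRT/P = 0.4770 × 0.0821 × 301 / 1.37 = 8.604 L

8.60 L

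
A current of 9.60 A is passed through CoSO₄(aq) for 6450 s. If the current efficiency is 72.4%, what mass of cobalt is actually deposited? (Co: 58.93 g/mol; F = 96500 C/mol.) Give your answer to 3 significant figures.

13.7 g

Q = 9.60 × 6450 = 61920 C
n(e⁻) = 61920 / 96500 = 0.6417 mol
Co²⁺ + 2e⁻ → Co, so theoretical m(Co) = 0.3209 × 58.93 = 18.91 g
Actual mass = 72.4% × 18.91 = 13.7 g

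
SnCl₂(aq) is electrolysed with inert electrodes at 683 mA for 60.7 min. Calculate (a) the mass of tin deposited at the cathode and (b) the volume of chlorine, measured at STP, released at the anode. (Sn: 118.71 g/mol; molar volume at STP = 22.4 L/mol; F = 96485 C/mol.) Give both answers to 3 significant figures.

Q = 0.683 × 3642 = 2487 C; n(e⁻) = 2487 / 96485 = 0.02578 mol
Cathode: Sn²⁺ + 2e⁻ → Sn → n(Sn) = 0.02578/2 = 0.01289 mol → 1.53 g
Anode: 2Cl⁻ → Cl₂ + 2e⁻ → n(Cl₂) = 0.02578/2 = 0.01289 mol → 0.289 L

1.53 g Sn; 0.289 L Cl₂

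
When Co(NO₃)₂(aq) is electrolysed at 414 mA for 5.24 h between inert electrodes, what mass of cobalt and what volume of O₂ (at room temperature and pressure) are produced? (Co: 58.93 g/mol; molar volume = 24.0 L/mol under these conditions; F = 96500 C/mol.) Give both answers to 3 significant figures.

Q = 0.414 × 18864 = 7810 C; n(e⁻) = 7810 / 96500 = 0.08093 mol
Cathode: Co²⁺ + 2e⁻ → Co → n(Co) = 0.08093/2 = 0.04047 mol → 2.38 g
Anode: 2H₂O → O₂ + 4H⁺ + 4e⁻ → n(O₂) = 0.08093/4 = 0.02023 mol → 0.486 L

2.38 g Co; 0.486 L O₂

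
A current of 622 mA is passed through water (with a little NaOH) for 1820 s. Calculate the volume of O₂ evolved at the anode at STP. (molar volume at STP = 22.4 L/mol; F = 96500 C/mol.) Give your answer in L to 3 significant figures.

Q = 0.622 A × 1820 s = 1132 C
n(e⁻) = 1132 / 96500 = 0.01173 mol
2H₂O → O₂ + 4H⁺ + 4e⁻, so n(O₂) = 0.01173 / 4 = 0.002933 mol
V = 0.002933 × 22.4 = 0.06570 L

0.0657 L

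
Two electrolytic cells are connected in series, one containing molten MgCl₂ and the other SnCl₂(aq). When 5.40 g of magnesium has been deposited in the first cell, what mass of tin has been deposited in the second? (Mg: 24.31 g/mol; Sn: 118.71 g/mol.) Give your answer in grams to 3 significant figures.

26.4 g

n(Mg) = 5.40 / 24.31 = 0.2221 mol
Mg²⁺ + 2e⁻ → Mg, so n(e⁻) = 2 × 0.2221 = 0.4442 mol
Same current for the same time ⇒ same n(e⁻) = 0.4442 mol in both cells.
Sn²⁺ + 2e⁻ → Sn, so n(Sn) = 0.4442 / 2 = 0.2221 mol
m(Sn) = 0.2221 × 118.71 = 26.4 g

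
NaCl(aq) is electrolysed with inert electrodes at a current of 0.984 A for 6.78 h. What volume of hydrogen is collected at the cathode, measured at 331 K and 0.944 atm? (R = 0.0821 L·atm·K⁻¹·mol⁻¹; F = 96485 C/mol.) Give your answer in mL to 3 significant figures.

3580 mL

Charge passed = 0.984 × 24408 = 24020 C
n(e⁻) = 24020 / 96485 = 0.2490 mol
2H⁺ + 2e⁻ → H₂, so n(H₂) = 0.2490 / 2 = 0.1245 mol
V = nRT/P = 0.1245 × 0.0821 × 331 / 0.944 = 3.584 L
= 3580 mL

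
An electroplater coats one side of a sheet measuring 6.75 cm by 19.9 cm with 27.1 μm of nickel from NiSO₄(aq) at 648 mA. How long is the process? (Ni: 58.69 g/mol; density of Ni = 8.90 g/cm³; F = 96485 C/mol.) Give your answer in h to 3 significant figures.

Plated area = 6.75 × 19.9 = 134.3 cm²
Volume = 134.3 × 27.1×10⁻⁴ cm = 0.3640 cm³
m(Ni) = 0.3640 × 8.90 = 3.240 g
n(Ni) = 3.240 / 58.69 = 0.05521 mol; n(e⁻) = 2 × 0.05521 = 0.1104 mol
Q = 0.1104 × 96485 = 10650 C
t = 10650 / 0.648 = 16440 s = 4.57 h

4.57 h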